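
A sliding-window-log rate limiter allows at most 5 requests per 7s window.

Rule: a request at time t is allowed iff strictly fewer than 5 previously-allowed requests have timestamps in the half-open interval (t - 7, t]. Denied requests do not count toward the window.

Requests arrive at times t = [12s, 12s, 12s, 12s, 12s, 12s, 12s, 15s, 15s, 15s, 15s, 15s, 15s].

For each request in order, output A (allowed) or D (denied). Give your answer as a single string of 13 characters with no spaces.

Tracking allowed requests in the window:
  req#1 t=12s: ALLOW
  req#2 t=12s: ALLOW
  req#3 t=12s: ALLOW
  req#4 t=12s: ALLOW
  req#5 t=12s: ALLOW
  req#6 t=12s: DENY
  req#7 t=12s: DENY
  req#8 t=15s: DENY
  req#9 t=15s: DENY
  req#10 t=15s: DENY
  req#11 t=15s: DENY
  req#12 t=15s: DENY
  req#13 t=15s: DENY

Answer: AAAAADDDDDDDD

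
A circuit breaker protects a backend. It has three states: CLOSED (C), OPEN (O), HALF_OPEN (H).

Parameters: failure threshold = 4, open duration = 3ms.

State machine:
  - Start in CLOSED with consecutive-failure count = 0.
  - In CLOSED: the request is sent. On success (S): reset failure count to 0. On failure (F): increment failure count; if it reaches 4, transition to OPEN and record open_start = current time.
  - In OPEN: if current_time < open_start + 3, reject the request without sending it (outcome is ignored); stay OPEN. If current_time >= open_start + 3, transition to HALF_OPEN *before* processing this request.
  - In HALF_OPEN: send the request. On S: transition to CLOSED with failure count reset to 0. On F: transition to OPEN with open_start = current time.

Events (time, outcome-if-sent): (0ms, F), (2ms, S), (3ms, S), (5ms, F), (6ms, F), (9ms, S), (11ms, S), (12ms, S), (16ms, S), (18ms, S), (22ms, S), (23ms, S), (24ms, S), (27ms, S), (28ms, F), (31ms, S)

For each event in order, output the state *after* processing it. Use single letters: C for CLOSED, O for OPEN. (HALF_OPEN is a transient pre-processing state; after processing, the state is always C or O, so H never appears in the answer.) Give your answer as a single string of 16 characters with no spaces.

Answer: CCCCCCCCCCCCCCCC

Derivation:
State after each event:
  event#1 t=0ms outcome=F: state=CLOSED
  event#2 t=2ms outcome=S: state=CLOSED
  event#3 t=3ms outcome=S: state=CLOSED
  event#4 t=5ms outcome=F: state=CLOSED
  event#5 t=6ms outcome=F: state=CLOSED
  event#6 t=9ms outcome=S: state=CLOSED
  event#7 t=11ms outcome=S: state=CLOSED
  event#8 t=12ms outcome=S: state=CLOSED
  event#9 t=16ms outcome=S: state=CLOSED
  event#10 t=18ms outcome=S: state=CLOSED
  event#11 t=22ms outcome=S: state=CLOSED
  event#12 t=23ms outcome=S: state=CLOSED
  event#13 t=24ms outcome=S: state=CLOSED
  event#14 t=27ms outcome=S: state=CLOSED
  event#15 t=28ms outcome=F: state=CLOSED
  event#16 t=31ms outcome=S: state=CLOSED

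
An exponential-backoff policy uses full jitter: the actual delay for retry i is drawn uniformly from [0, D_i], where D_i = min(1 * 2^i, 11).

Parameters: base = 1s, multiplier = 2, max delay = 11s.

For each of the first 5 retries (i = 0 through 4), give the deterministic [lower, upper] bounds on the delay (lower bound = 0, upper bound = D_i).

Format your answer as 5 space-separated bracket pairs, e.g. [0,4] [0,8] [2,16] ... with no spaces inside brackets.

Answer: [0,1] [0,2] [0,4] [0,8] [0,11]

Derivation:
Computing bounds per retry:
  i=0: D_i=min(1*2^0,11)=1, bounds=[0,1]
  i=1: D_i=min(1*2^1,11)=2, bounds=[0,2]
  i=2: D_i=min(1*2^2,11)=4, bounds=[0,4]
  i=3: D_i=min(1*2^3,11)=8, bounds=[0,8]
  i=4: D_i=min(1*2^4,11)=11, bounds=[0,11]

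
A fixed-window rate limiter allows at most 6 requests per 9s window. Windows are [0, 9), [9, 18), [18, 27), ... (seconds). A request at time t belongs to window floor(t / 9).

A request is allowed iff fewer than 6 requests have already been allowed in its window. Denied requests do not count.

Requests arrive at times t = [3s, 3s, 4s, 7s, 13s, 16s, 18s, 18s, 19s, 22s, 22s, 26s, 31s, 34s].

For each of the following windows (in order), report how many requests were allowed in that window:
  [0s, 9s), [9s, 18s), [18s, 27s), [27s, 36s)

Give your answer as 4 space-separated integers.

Answer: 4 2 6 2

Derivation:
Processing requests:
  req#1 t=3s (window 0): ALLOW
  req#2 t=3s (window 0): ALLOW
  req#3 t=4s (window 0): ALLOW
  req#4 t=7s (window 0): ALLOW
  req#5 t=13s (window 1): ALLOW
  req#6 t=16s (window 1): ALLOW
  req#7 t=18s (window 2): ALLOW
  req#8 t=18s (window 2): ALLOW
  req#9 t=19s (window 2): ALLOW
  req#10 t=22s (window 2): ALLOW
  req#11 t=22s (window 2): ALLOW
  req#12 t=26s (window 2): ALLOW
  req#13 t=31s (window 3): ALLOW
  req#14 t=34s (window 3): ALLOW

Allowed counts by window: 4 2 6 2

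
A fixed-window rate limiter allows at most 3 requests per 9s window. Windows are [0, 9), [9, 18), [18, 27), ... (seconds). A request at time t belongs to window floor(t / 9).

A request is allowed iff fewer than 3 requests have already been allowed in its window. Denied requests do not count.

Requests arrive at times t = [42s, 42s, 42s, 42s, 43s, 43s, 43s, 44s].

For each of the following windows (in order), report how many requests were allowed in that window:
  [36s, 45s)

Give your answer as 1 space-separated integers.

Answer: 3

Derivation:
Processing requests:
  req#1 t=42s (window 4): ALLOW
  req#2 t=42s (window 4): ALLOW
  req#3 t=42s (window 4): ALLOW
  req#4 t=42s (window 4): DENY
  req#5 t=43s (window 4): DENY
  req#6 t=43s (window 4): DENY
  req#7 t=43s (window 4): DENY
  req#8 t=44s (window 4): DENY

Allowed counts by window: 3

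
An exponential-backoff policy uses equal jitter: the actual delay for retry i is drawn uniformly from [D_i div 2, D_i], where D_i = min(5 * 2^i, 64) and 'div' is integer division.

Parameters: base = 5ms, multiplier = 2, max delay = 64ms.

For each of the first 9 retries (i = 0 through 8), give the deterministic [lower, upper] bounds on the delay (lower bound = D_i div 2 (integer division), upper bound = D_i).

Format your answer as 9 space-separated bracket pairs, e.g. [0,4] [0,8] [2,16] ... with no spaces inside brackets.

Answer: [2,5] [5,10] [10,20] [20,40] [32,64] [32,64] [32,64] [32,64] [32,64]

Derivation:
Computing bounds per retry:
  i=0: D_i=min(5*2^0,64)=5, bounds=[2,5]
  i=1: D_i=min(5*2^1,64)=10, bounds=[5,10]
  i=2: D_i=min(5*2^2,64)=20, bounds=[10,20]
  i=3: D_i=min(5*2^3,64)=40, bounds=[20,40]
  i=4: D_i=min(5*2^4,64)=64, bounds=[32,64]
  i=5: D_i=min(5*2^5,64)=64, bounds=[32,64]
  i=6: D_i=min(5*2^6,64)=64, bounds=[32,64]
  i=7: D_i=min(5*2^7,64)=64, bounds=[32,64]
  i=8: D_i=min(5*2^8,64)=64, bounds=[32,64]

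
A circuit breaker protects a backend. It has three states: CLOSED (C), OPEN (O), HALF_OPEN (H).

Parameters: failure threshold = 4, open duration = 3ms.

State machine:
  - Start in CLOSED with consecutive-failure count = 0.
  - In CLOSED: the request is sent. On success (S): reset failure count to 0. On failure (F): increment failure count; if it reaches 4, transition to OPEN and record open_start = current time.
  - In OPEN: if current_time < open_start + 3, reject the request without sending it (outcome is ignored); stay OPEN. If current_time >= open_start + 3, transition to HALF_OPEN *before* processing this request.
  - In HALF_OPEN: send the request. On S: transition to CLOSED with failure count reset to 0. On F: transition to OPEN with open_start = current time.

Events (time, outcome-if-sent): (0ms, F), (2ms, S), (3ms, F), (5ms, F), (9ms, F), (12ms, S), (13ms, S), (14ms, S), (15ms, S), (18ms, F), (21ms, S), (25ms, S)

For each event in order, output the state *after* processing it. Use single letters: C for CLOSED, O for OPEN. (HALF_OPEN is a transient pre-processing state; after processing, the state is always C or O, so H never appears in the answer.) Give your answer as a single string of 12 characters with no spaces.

Answer: CCCCCCCCCCCC

Derivation:
State after each event:
  event#1 t=0ms outcome=F: state=CLOSED
  event#2 t=2ms outcome=S: state=CLOSED
  event#3 t=3ms outcome=F: state=CLOSED
  event#4 t=5ms outcome=F: state=CLOSED
  event#5 t=9ms outcome=F: state=CLOSED
  event#6 t=12ms outcome=S: state=CLOSED
  event#7 t=13ms outcome=S: state=CLOSED
  event#8 t=14ms outcome=S: state=CLOSED
  event#9 t=15ms outcome=S: state=CLOSED
  event#10 t=18ms outcome=F: state=CLOSED
  event#11 t=21ms outcome=S: state=CLOSED
  event#12 t=25ms outcome=S: state=CLOSED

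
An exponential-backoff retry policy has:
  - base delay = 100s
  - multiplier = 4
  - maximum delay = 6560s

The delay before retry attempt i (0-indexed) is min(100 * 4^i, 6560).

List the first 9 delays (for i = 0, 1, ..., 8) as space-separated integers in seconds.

Computing each delay:
  i=0: min(100*4^0, 6560) = 100
  i=1: min(100*4^1, 6560) = 400
  i=2: min(100*4^2, 6560) = 1600
  i=3: min(100*4^3, 6560) = 6400
  i=4: min(100*4^4, 6560) = 6560
  i=5: min(100*4^5, 6560) = 6560
  i=6: min(100*4^6, 6560) = 6560
  i=7: min(100*4^7, 6560) = 6560
  i=8: min(100*4^8, 6560) = 6560

Answer: 100 400 1600 6400 6560 6560 6560 6560 6560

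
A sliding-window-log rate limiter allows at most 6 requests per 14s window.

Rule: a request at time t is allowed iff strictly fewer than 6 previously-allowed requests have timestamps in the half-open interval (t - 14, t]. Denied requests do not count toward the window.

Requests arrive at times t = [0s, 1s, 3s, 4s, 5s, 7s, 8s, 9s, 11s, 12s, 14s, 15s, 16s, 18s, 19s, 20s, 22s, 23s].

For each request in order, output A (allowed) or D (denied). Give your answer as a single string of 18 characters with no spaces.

Answer: AAAAAADDDDAADAAAAD

Derivation:
Tracking allowed requests in the window:
  req#1 t=0s: ALLOW
  req#2 t=1s: ALLOW
  req#3 t=3s: ALLOW
  req#4 t=4s: ALLOW
  req#5 t=5s: ALLOW
  req#6 t=7s: ALLOW
  req#7 t=8s: DENY
  req#8 t=9s: DENY
  req#9 t=11s: DENY
  req#10 t=12s: DENY
  req#11 t=14s: ALLOW
  req#12 t=15s: ALLOW
  req#13 t=16s: DENY
  req#14 t=18s: ALLOW
  req#15 t=19s: ALLOW
  req#16 t=20s: ALLOW
  req#17 t=22s: ALLOW
  req#18 t=23s: DENY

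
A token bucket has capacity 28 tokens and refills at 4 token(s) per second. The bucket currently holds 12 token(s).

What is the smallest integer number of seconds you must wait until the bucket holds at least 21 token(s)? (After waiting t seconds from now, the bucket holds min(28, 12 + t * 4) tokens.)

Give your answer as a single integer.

Answer: 3

Derivation:
Need 12 + t * 4 >= 21, so t >= 9/4.
Smallest integer t = ceil(9/4) = 3.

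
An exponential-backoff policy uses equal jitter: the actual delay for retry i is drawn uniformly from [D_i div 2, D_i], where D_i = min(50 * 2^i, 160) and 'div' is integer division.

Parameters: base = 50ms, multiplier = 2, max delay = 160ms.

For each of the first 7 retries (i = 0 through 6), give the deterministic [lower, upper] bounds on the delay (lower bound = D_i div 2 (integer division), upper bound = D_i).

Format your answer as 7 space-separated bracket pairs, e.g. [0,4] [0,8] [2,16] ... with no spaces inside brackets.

Answer: [25,50] [50,100] [80,160] [80,160] [80,160] [80,160] [80,160]

Derivation:
Computing bounds per retry:
  i=0: D_i=min(50*2^0,160)=50, bounds=[25,50]
  i=1: D_i=min(50*2^1,160)=100, bounds=[50,100]
  i=2: D_i=min(50*2^2,160)=160, bounds=[80,160]
  i=3: D_i=min(50*2^3,160)=160, bounds=[80,160]
  i=4: D_i=min(50*2^4,160)=160, bounds=[80,160]
  i=5: D_i=min(50*2^5,160)=160, bounds=[80,160]
  i=6: D_i=min(50*2^6,160)=160, bounds=[80,160]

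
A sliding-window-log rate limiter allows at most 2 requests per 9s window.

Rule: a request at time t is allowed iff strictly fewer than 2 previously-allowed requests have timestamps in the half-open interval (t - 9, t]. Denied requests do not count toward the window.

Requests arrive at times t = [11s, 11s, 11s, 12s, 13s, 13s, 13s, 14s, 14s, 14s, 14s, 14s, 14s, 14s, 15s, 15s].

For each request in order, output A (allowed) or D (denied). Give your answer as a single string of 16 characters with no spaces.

Tracking allowed requests in the window:
  req#1 t=11s: ALLOW
  req#2 t=11s: ALLOW
  req#3 t=11s: DENY
  req#4 t=12s: DENY
  req#5 t=13s: DENY
  req#6 t=13s: DENY
  req#7 t=13s: DENY
  req#8 t=14s: DENY
  req#9 t=14s: DENY
  req#10 t=14s: DENY
  req#11 t=14s: DENY
  req#12 t=14s: DENY
  req#13 t=14s: DENY
  req#14 t=14s: DENY
  req#15 t=15s: DENY
  req#16 t=15s: DENY

Answer: AADDDDDDDDDDDDDD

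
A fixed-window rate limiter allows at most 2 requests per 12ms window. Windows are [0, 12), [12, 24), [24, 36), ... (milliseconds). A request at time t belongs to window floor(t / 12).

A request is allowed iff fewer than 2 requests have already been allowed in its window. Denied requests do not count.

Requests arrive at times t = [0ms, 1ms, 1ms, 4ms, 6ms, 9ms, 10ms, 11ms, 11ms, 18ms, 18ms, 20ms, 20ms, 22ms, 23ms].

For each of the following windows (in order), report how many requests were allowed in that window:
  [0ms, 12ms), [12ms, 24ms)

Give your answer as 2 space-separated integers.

Processing requests:
  req#1 t=0ms (window 0): ALLOW
  req#2 t=1ms (window 0): ALLOW
  req#3 t=1ms (window 0): DENY
  req#4 t=4ms (window 0): DENY
  req#5 t=6ms (window 0): DENY
  req#6 t=9ms (window 0): DENY
  req#7 t=10ms (window 0): DENY
  req#8 t=11ms (window 0): DENY
  req#9 t=11ms (window 0): DENY
  req#10 t=18ms (window 1): ALLOW
  req#11 t=18ms (window 1): ALLOW
  req#12 t=20ms (window 1): DENY
  req#13 t=20ms (window 1): DENY
  req#14 t=22ms (window 1): DENY
  req#15 t=23ms (window 1): DENY

Allowed counts by window: 2 2

Answer: 2 2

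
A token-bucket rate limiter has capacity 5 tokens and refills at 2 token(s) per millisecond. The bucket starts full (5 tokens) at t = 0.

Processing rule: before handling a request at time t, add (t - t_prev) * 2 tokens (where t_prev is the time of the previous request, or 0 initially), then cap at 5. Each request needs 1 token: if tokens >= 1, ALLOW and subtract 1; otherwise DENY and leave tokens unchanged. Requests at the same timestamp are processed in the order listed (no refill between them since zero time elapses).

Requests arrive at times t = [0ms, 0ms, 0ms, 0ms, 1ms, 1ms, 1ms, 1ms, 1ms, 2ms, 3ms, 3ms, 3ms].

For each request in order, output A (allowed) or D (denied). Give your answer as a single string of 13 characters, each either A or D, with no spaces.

Simulating step by step:
  req#1 t=0ms: ALLOW
  req#2 t=0ms: ALLOW
  req#3 t=0ms: ALLOW
  req#4 t=0ms: ALLOW
  req#5 t=1ms: ALLOW
  req#6 t=1ms: ALLOW
  req#7 t=1ms: ALLOW
  req#8 t=1ms: DENY
  req#9 t=1ms: DENY
  req#10 t=2ms: ALLOW
  req#11 t=3ms: ALLOW
  req#12 t=3ms: ALLOW
  req#13 t=3ms: ALLOW

Answer: AAAAAAADDAAAA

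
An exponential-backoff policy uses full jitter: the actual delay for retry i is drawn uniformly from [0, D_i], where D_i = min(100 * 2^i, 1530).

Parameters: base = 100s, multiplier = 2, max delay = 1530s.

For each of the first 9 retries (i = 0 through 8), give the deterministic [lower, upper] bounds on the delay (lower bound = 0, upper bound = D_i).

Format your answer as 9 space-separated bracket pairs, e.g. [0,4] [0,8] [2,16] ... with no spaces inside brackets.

Computing bounds per retry:
  i=0: D_i=min(100*2^0,1530)=100, bounds=[0,100]
  i=1: D_i=min(100*2^1,1530)=200, bounds=[0,200]
  i=2: D_i=min(100*2^2,1530)=400, bounds=[0,400]
  i=3: D_i=min(100*2^3,1530)=800, bounds=[0,800]
  i=4: D_i=min(100*2^4,1530)=1530, bounds=[0,1530]
  i=5: D_i=min(100*2^5,1530)=1530, bounds=[0,1530]
  i=6: D_i=min(100*2^6,1530)=1530, bounds=[0,1530]
  i=7: D_i=min(100*2^7,1530)=1530, bounds=[0,1530]
  i=8: D_i=min(100*2^8,1530)=1530, bounds=[0,1530]

Answer: [0,100] [0,200] [0,400] [0,800] [0,1530] [0,1530] [0,1530] [0,1530] [0,1530]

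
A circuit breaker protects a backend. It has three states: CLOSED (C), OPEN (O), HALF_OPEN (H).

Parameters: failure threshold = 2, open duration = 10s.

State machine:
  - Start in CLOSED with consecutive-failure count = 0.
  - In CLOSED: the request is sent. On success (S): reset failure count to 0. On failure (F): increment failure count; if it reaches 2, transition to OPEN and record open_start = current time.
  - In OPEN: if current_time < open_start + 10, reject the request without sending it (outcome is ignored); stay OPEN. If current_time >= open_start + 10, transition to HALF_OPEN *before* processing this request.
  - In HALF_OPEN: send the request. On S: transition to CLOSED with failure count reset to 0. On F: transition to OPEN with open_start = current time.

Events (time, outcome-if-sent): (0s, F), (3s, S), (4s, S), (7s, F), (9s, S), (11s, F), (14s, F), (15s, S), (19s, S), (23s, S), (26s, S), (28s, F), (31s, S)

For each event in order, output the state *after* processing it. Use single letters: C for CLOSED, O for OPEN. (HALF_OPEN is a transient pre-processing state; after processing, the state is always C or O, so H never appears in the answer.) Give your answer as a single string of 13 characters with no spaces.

Answer: CCCCCCOOOOCCC

Derivation:
State after each event:
  event#1 t=0s outcome=F: state=CLOSED
  event#2 t=3s outcome=S: state=CLOSED
  event#3 t=4s outcome=S: state=CLOSED
  event#4 t=7s outcome=F: state=CLOSED
  event#5 t=9s outcome=S: state=CLOSED
  event#6 t=11s outcome=F: state=CLOSED
  event#7 t=14s outcome=F: state=OPEN
  event#8 t=15s outcome=S: state=OPEN
  event#9 t=19s outcome=S: state=OPEN
  event#10 t=23s outcome=S: state=OPEN
  event#11 t=26s outcome=S: state=CLOSED
  event#12 t=28s outcome=F: state=CLOSED
  event#13 t=31s outcome=S: state=CLOSED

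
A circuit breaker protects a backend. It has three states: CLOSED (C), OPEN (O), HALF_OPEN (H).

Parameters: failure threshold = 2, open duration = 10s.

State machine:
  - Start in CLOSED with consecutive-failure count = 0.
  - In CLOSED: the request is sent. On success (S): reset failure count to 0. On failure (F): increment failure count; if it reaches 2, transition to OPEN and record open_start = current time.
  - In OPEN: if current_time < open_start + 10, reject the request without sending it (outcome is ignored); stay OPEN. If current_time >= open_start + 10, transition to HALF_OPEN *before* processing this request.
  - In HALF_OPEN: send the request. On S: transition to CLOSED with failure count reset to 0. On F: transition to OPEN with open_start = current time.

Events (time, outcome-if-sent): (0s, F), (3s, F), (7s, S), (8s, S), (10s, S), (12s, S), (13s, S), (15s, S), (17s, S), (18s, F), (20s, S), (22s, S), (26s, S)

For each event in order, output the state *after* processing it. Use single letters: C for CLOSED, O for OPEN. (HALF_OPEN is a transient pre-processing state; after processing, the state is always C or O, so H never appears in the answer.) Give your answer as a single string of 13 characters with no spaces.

State after each event:
  event#1 t=0s outcome=F: state=CLOSED
  event#2 t=3s outcome=F: state=OPEN
  event#3 t=7s outcome=S: state=OPEN
  event#4 t=8s outcome=S: state=OPEN
  event#5 t=10s outcome=S: state=OPEN
  event#6 t=12s outcome=S: state=OPEN
  event#7 t=13s outcome=S: state=CLOSED
  event#8 t=15s outcome=S: state=CLOSED
  event#9 t=17s outcome=S: state=CLOSED
  event#10 t=18s outcome=F: state=CLOSED
  event#11 t=20s outcome=S: state=CLOSED
  event#12 t=22s outcome=S: state=CLOSED
  event#13 t=26s outcome=S: state=CLOSED

Answer: COOOOOCCCCCCC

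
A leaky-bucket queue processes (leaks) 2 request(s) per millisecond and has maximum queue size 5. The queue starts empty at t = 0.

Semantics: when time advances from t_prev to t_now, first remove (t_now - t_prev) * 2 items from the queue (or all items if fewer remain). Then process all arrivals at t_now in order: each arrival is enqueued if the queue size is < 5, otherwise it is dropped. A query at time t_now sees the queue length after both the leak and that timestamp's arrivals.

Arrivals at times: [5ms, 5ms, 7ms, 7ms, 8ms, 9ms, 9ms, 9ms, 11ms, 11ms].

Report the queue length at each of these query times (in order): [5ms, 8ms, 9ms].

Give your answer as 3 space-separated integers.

Queue lengths at query times:
  query t=5ms: backlog = 2
  query t=8ms: backlog = 1
  query t=9ms: backlog = 3

Answer: 2 1 3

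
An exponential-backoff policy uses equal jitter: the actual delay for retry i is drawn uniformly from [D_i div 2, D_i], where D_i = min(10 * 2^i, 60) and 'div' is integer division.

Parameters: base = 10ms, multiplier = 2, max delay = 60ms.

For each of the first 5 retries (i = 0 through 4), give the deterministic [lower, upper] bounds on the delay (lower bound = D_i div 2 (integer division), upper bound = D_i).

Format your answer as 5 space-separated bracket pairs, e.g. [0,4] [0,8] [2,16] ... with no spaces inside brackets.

Computing bounds per retry:
  i=0: D_i=min(10*2^0,60)=10, bounds=[5,10]
  i=1: D_i=min(10*2^1,60)=20, bounds=[10,20]
  i=2: D_i=min(10*2^2,60)=40, bounds=[20,40]
  i=3: D_i=min(10*2^3,60)=60, bounds=[30,60]
  i=4: D_i=min(10*2^4,60)=60, bounds=[30,60]

Answer: [5,10] [10,20] [20,40] [30,60] [30,60]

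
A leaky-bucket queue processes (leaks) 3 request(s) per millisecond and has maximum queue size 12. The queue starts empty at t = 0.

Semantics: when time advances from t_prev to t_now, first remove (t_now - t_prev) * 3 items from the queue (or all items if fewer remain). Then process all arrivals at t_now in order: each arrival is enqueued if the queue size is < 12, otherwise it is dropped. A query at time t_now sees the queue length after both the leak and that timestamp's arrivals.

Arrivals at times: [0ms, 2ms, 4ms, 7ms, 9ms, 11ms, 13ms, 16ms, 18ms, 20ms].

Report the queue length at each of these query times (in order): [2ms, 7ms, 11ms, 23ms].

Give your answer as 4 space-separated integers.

Queue lengths at query times:
  query t=2ms: backlog = 1
  query t=7ms: backlog = 1
  query t=11ms: backlog = 1
  query t=23ms: backlog = 0

Answer: 1 1 1 0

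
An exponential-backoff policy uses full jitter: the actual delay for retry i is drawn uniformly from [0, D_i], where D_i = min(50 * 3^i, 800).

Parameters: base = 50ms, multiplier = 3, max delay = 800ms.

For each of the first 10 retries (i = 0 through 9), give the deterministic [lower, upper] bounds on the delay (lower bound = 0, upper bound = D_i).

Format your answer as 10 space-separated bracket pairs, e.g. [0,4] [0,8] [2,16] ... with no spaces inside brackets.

Answer: [0,50] [0,150] [0,450] [0,800] [0,800] [0,800] [0,800] [0,800] [0,800] [0,800]

Derivation:
Computing bounds per retry:
  i=0: D_i=min(50*3^0,800)=50, bounds=[0,50]
  i=1: D_i=min(50*3^1,800)=150, bounds=[0,150]
  i=2: D_i=min(50*3^2,800)=450, bounds=[0,450]
  i=3: D_i=min(50*3^3,800)=800, bounds=[0,800]
  i=4: D_i=min(50*3^4,800)=800, bounds=[0,800]
  i=5: D_i=min(50*3^5,800)=800, bounds=[0,800]
  i=6: D_i=min(50*3^6,800)=800, bounds=[0,800]
  i=7: D_i=min(50*3^7,800)=800, bounds=[0,800]
  i=8: D_i=min(50*3^8,800)=800, bounds=[0,800]
  i=9: D_i=min(50*3^9,800)=800, bounds=[0,800]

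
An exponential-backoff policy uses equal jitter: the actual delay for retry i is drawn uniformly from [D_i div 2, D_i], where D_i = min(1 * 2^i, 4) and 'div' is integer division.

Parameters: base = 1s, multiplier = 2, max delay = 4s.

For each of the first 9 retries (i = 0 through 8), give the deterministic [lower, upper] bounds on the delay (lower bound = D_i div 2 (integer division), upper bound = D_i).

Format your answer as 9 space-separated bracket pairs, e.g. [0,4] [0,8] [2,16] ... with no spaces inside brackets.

Answer: [0,1] [1,2] [2,4] [2,4] [2,4] [2,4] [2,4] [2,4] [2,4]

Derivation:
Computing bounds per retry:
  i=0: D_i=min(1*2^0,4)=1, bounds=[0,1]
  i=1: D_i=min(1*2^1,4)=2, bounds=[1,2]
  i=2: D_i=min(1*2^2,4)=4, bounds=[2,4]
  i=3: D_i=min(1*2^3,4)=4, bounds=[2,4]
  i=4: D_i=min(1*2^4,4)=4, bounds=[2,4]
  i=5: D_i=min(1*2^5,4)=4, bounds=[2,4]
  i=6: D_i=min(1*2^6,4)=4, bounds=[2,4]
  i=7: D_i=min(1*2^7,4)=4, bounds=[2,4]
  i=8: D_i=min(1*2^8,4)=4, bounds=[2,4]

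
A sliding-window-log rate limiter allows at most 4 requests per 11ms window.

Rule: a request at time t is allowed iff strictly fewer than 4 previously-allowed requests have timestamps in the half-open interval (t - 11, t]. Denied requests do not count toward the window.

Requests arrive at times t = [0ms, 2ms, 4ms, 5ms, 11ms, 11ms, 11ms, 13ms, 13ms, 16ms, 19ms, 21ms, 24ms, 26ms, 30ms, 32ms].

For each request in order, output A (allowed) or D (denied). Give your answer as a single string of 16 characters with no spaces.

Answer: AAAAADDADAADAAAA

Derivation:
Tracking allowed requests in the window:
  req#1 t=0ms: ALLOW
  req#2 t=2ms: ALLOW
  req#3 t=4ms: ALLOW
  req#4 t=5ms: ALLOW
  req#5 t=11ms: ALLOW
  req#6 t=11ms: DENY
  req#7 t=11ms: DENY
  req#8 t=13ms: ALLOW
  req#9 t=13ms: DENY
  req#10 t=16ms: ALLOW
  req#11 t=19ms: ALLOW
  req#12 t=21ms: DENY
  req#13 t=24ms: ALLOW
  req#14 t=26ms: ALLOW
  req#15 t=30ms: ALLOW
  req#16 t=32ms: ALLOW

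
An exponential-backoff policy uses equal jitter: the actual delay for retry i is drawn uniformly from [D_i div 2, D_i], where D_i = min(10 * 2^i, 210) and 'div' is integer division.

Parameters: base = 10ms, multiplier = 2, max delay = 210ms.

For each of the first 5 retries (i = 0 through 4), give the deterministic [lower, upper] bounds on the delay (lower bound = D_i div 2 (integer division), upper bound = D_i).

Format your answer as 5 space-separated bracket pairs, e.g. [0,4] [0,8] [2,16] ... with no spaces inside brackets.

Answer: [5,10] [10,20] [20,40] [40,80] [80,160]

Derivation:
Computing bounds per retry:
  i=0: D_i=min(10*2^0,210)=10, bounds=[5,10]
  i=1: D_i=min(10*2^1,210)=20, bounds=[10,20]
  i=2: D_i=min(10*2^2,210)=40, bounds=[20,40]
  i=3: D_i=min(10*2^3,210)=80, bounds=[40,80]
  i=4: D_i=min(10*2^4,210)=160, bounds=[80,160]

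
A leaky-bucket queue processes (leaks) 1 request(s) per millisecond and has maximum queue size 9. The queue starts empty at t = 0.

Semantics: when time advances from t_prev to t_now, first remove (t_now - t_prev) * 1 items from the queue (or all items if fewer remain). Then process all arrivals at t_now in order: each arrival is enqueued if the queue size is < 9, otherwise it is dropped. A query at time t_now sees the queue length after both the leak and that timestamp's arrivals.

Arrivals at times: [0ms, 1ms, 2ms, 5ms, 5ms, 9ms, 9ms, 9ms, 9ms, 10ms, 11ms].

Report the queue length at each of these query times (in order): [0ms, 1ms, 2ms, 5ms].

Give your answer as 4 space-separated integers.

Queue lengths at query times:
  query t=0ms: backlog = 1
  query t=1ms: backlog = 1
  query t=2ms: backlog = 1
  query t=5ms: backlog = 2

Answer: 1 1 1 2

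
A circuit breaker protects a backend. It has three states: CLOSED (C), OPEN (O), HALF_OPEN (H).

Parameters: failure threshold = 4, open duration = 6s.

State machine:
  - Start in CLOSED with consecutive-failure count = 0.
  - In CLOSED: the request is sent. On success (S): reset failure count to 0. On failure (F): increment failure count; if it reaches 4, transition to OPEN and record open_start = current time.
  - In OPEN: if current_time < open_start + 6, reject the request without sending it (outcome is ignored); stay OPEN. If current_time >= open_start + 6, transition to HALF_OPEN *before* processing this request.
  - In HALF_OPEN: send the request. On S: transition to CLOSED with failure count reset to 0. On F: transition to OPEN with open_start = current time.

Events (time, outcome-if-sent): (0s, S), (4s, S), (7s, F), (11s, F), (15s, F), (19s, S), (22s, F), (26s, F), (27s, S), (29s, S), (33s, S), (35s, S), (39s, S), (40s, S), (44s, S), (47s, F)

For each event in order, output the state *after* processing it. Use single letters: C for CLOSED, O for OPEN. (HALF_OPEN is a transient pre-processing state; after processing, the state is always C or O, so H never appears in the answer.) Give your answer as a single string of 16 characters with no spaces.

State after each event:
  event#1 t=0s outcome=S: state=CLOSED
  event#2 t=4s outcome=S: state=CLOSED
  event#3 t=7s outcome=F: state=CLOSED
  event#4 t=11s outcome=F: state=CLOSED
  event#5 t=15s outcome=F: state=CLOSED
  event#6 t=19s outcome=S: state=CLOSED
  event#7 t=22s outcome=F: state=CLOSED
  event#8 t=26s outcome=F: state=CLOSED
  event#9 t=27s outcome=S: state=CLOSED
  event#10 t=29s outcome=S: state=CLOSED
  event#11 t=33s outcome=S: state=CLOSED
  event#12 t=35s outcome=S: state=CLOSED
  event#13 t=39s outcome=S: state=CLOSED
  event#14 t=40s outcome=S: state=CLOSED
  event#15 t=44s outcome=S: state=CLOSED
  event#16 t=47s outcome=F: state=CLOSED

Answer: CCCCCCCCCCCCCCCC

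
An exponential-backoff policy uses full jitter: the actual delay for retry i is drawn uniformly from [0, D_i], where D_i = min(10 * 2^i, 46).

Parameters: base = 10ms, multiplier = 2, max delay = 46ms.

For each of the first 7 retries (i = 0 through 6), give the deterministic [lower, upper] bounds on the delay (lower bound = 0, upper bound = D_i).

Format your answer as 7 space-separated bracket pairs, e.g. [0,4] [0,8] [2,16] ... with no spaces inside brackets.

Answer: [0,10] [0,20] [0,40] [0,46] [0,46] [0,46] [0,46]

Derivation:
Computing bounds per retry:
  i=0: D_i=min(10*2^0,46)=10, bounds=[0,10]
  i=1: D_i=min(10*2^1,46)=20, bounds=[0,20]
  i=2: D_i=min(10*2^2,46)=40, bounds=[0,40]
  i=3: D_i=min(10*2^3,46)=46, bounds=[0,46]
  i=4: D_i=min(10*2^4,46)=46, bounds=[0,46]
  i=5: D_i=min(10*2^5,46)=46, bounds=[0,46]
  i=6: D_i=min(10*2^6,46)=46, bounds=[0,46]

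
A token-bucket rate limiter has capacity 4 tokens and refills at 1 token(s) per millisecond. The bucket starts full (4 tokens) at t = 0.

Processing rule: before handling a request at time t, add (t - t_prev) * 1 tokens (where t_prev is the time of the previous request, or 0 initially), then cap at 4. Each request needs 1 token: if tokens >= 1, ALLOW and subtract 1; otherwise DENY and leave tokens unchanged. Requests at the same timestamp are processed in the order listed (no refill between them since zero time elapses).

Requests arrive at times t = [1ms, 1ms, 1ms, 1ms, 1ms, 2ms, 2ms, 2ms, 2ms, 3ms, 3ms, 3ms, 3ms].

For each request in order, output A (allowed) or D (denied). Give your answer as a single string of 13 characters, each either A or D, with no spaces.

Simulating step by step:
  req#1 t=1ms: ALLOW
  req#2 t=1ms: ALLOW
  req#3 t=1ms: ALLOW
  req#4 t=1ms: ALLOW
  req#5 t=1ms: DENY
  req#6 t=2ms: ALLOW
  req#7 t=2ms: DENY
  req#8 t=2ms: DENY
  req#9 t=2ms: DENY
  req#10 t=3ms: ALLOW
  req#11 t=3ms: DENY
  req#12 t=3ms: DENY
  req#13 t=3ms: DENY

Answer: AAAADADDDADDD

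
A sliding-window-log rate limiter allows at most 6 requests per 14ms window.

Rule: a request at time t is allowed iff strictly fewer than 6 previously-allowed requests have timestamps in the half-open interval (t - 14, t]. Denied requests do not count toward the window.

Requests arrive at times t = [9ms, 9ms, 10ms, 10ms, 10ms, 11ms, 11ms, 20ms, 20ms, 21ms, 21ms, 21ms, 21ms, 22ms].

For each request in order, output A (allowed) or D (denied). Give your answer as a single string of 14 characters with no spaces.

Tracking allowed requests in the window:
  req#1 t=9ms: ALLOW
  req#2 t=9ms: ALLOW
  req#3 t=10ms: ALLOW
  req#4 t=10ms: ALLOW
  req#5 t=10ms: ALLOW
  req#6 t=11ms: ALLOW
  req#7 t=11ms: DENY
  req#8 t=20ms: DENY
  req#9 t=20ms: DENY
  req#10 t=21ms: DENY
  req#11 t=21ms: DENY
  req#12 t=21ms: DENY
  req#13 t=21ms: DENY
  req#14 t=22ms: DENY

Answer: AAAAAADDDDDDDD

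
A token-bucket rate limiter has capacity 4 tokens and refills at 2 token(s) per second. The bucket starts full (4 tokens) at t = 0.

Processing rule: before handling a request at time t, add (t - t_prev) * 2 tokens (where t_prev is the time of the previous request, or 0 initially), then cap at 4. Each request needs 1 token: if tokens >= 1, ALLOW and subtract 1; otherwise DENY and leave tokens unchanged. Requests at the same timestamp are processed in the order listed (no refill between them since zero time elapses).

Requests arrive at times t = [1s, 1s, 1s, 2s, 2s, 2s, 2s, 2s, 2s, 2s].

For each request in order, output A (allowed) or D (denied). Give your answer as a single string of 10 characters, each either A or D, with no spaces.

Answer: AAAAAADDDD

Derivation:
Simulating step by step:
  req#1 t=1s: ALLOW
  req#2 t=1s: ALLOW
  req#3 t=1s: ALLOW
  req#4 t=2s: ALLOW
  req#5 t=2s: ALLOW
  req#6 t=2s: ALLOW
  req#7 t=2s: DENY
  req#8 t=2s: DENY
  req#9 t=2s: DENY
  req#10 t=2s: DENY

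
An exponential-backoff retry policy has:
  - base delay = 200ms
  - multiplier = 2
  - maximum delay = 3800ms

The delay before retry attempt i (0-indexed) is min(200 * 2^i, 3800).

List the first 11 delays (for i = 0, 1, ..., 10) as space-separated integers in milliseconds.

Computing each delay:
  i=0: min(200*2^0, 3800) = 200
  i=1: min(200*2^1, 3800) = 400
  i=2: min(200*2^2, 3800) = 800
  i=3: min(200*2^3, 3800) = 1600
  i=4: min(200*2^4, 3800) = 3200
  i=5: min(200*2^5, 3800) = 3800
  i=6: min(200*2^6, 3800) = 3800
  i=7: min(200*2^7, 3800) = 3800
  i=8: min(200*2^8, 3800) = 3800
  i=9: min(200*2^9, 3800) = 3800
  i=10: min(200*2^10, 3800) = 3800

Answer: 200 400 800 1600 3200 3800 3800 3800 3800 3800 3800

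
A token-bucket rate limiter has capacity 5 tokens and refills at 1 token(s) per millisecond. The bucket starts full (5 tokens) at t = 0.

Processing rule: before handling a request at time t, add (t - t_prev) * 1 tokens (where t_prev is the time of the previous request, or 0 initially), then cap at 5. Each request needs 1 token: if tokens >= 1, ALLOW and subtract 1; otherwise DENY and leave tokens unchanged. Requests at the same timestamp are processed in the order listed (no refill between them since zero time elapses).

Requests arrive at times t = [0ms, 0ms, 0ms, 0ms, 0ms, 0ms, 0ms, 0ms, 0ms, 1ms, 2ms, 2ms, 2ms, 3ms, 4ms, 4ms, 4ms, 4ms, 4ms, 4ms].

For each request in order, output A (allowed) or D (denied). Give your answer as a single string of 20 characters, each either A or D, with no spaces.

Answer: AAAAADDDDAADDAADDDDD

Derivation:
Simulating step by step:
  req#1 t=0ms: ALLOW
  req#2 t=0ms: ALLOW
  req#3 t=0ms: ALLOW
  req#4 t=0ms: ALLOW
  req#5 t=0ms: ALLOW
  req#6 t=0ms: DENY
  req#7 t=0ms: DENY
  req#8 t=0ms: DENY
  req#9 t=0ms: DENY
  req#10 t=1ms: ALLOW
  req#11 t=2ms: ALLOW
  req#12 t=2ms: DENY
  req#13 t=2ms: DENY
  req#14 t=3ms: ALLOW
  req#15 t=4ms: ALLOW
  req#16 t=4ms: DENY
  req#17 t=4ms: DENY
  req#18 t=4ms: DENY
  req#19 t=4ms: DENY
  req#20 t=4ms: DENY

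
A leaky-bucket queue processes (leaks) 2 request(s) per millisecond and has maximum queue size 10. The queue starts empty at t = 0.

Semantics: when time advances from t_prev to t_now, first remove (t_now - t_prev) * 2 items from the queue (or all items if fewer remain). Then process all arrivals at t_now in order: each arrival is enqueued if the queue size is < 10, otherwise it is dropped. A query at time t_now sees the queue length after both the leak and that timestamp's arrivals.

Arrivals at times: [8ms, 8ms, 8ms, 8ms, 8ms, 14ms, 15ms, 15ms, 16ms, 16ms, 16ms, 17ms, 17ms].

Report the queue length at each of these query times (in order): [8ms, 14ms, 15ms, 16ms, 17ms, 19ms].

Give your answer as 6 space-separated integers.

Answer: 5 1 2 3 3 0

Derivation:
Queue lengths at query times:
  query t=8ms: backlog = 5
  query t=14ms: backlog = 1
  query t=15ms: backlog = 2
  query t=16ms: backlog = 3
  query t=17ms: backlog = 3
  query t=19ms: backlog = 0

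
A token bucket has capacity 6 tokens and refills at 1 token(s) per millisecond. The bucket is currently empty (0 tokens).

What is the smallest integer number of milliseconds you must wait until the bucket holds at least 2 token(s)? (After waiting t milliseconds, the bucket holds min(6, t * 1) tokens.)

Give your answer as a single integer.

Answer: 2

Derivation:
Need t * 1 >= 2, so t >= 2/1.
Smallest integer t = ceil(2/1) = 2.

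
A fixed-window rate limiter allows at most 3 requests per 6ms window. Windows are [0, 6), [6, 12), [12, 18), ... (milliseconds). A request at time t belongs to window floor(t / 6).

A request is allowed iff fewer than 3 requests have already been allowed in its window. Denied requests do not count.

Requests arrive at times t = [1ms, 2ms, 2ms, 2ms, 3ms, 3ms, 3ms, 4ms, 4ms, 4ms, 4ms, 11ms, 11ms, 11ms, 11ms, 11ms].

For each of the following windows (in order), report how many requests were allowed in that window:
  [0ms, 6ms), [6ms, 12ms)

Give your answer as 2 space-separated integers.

Processing requests:
  req#1 t=1ms (window 0): ALLOW
  req#2 t=2ms (window 0): ALLOW
  req#3 t=2ms (window 0): ALLOW
  req#4 t=2ms (window 0): DENY
  req#5 t=3ms (window 0): DENY
  req#6 t=3ms (window 0): DENY
  req#7 t=3ms (window 0): DENY
  req#8 t=4ms (window 0): DENY
  req#9 t=4ms (window 0): DENY
  req#10 t=4ms (window 0): DENY
  req#11 t=4ms (window 0): DENY
  req#12 t=11ms (window 1): ALLOW
  req#13 t=11ms (window 1): ALLOW
  req#14 t=11ms (window 1): ALLOW
  req#15 t=11ms (window 1): DENY
  req#16 t=11ms (window 1): DENY

Allowed counts by window: 3 3

Answer: 3 3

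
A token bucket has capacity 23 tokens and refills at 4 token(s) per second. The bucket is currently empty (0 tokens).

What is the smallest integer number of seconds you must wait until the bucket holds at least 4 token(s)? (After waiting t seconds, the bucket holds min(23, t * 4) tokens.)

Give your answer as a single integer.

Answer: 1

Derivation:
Need t * 4 >= 4, so t >= 4/4.
Smallest integer t = ceil(4/4) = 1.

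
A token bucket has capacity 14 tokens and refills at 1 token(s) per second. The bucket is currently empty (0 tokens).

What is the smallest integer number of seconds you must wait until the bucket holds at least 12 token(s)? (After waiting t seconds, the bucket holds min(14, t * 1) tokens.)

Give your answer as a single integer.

Answer: 12

Derivation:
Need t * 1 >= 12, so t >= 12/1.
Smallest integer t = ceil(12/1) = 12.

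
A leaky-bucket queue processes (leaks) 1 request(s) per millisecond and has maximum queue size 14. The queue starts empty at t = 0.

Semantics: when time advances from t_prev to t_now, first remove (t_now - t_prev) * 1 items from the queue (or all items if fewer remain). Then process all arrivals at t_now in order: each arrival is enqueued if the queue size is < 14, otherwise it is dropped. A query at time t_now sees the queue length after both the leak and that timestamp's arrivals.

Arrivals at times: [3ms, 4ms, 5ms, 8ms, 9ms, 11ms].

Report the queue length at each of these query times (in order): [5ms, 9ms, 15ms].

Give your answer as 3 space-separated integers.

Queue lengths at query times:
  query t=5ms: backlog = 1
  query t=9ms: backlog = 1
  query t=15ms: backlog = 0

Answer: 1 1 0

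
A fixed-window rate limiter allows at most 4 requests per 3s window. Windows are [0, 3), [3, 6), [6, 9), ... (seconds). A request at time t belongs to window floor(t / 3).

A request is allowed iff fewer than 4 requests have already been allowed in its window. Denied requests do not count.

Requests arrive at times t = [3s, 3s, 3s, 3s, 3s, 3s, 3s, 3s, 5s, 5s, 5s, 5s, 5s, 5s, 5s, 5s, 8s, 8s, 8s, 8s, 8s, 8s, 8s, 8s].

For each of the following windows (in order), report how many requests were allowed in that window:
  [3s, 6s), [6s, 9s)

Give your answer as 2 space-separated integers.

Answer: 4 4

Derivation:
Processing requests:
  req#1 t=3s (window 1): ALLOW
  req#2 t=3s (window 1): ALLOW
  req#3 t=3s (window 1): ALLOW
  req#4 t=3s (window 1): ALLOW
  req#5 t=3s (window 1): DENY
  req#6 t=3s (window 1): DENY
  req#7 t=3s (window 1): DENY
  req#8 t=3s (window 1): DENY
  req#9 t=5s (window 1): DENY
  req#10 t=5s (window 1): DENY
  req#11 t=5s (window 1): DENY
  req#12 t=5s (window 1): DENY
  req#13 t=5s (window 1): DENY
  req#14 t=5s (window 1): DENY
  req#15 t=5s (window 1): DENY
  req#16 t=5s (window 1): DENY
  req#17 t=8s (window 2): ALLOW
  req#18 t=8s (window 2): ALLOW
  req#19 t=8s (window 2): ALLOW
  req#20 t=8s (window 2): ALLOW
  req#21 t=8s (window 2): DENY
  req#22 t=8s (window 2): DENY
  req#23 t=8s (window 2): DENY
  req#24 t=8s (window 2): DENY

Allowed counts by window: 4 4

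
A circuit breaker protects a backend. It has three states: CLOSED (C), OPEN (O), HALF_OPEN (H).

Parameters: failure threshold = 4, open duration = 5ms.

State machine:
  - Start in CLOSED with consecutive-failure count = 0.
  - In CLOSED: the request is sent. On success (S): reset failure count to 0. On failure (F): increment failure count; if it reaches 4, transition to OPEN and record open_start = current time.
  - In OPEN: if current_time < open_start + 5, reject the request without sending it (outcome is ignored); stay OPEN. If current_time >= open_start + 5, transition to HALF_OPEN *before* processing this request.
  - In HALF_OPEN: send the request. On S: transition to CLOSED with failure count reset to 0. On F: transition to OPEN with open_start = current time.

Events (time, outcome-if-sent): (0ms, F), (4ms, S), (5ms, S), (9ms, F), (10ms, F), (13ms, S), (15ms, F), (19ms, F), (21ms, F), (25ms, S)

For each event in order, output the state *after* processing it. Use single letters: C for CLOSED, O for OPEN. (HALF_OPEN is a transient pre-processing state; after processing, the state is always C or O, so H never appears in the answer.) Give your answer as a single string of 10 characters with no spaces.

State after each event:
  event#1 t=0ms outcome=F: state=CLOSED
  event#2 t=4ms outcome=S: state=CLOSED
  event#3 t=5ms outcome=S: state=CLOSED
  event#4 t=9ms outcome=F: state=CLOSED
  event#5 t=10ms outcome=F: state=CLOSED
  event#6 t=13ms outcome=S: state=CLOSED
  event#7 t=15ms outcome=F: state=CLOSED
  event#8 t=19ms outcome=F: state=CLOSED
  event#9 t=21ms outcome=F: state=CLOSED
  event#10 t=25ms outcome=S: state=CLOSED

Answer: CCCCCCCCCC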